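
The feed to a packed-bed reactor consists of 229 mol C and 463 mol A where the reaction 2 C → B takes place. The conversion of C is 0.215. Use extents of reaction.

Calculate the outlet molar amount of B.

24.6 mol

C reacted = 0.215 × 229 = 49.23 mol; ν_C = −2, so ξ = 49.23/2 = 24.62 mol.
Outlet amounts (n = n₀ + ν ξ):
  C: 229 − 2(24.62) = 179.8
  B: 0 + 1(24.62) = 24.62
  A: 463 (inert)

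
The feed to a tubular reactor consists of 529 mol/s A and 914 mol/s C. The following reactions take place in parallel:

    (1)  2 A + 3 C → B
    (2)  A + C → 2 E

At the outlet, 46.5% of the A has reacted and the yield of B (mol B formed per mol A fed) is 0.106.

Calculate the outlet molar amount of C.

Yield of B: 1ξ₁ / 529 = 0.106 → ξ₁ = 56.07 mol/s.
Conversion of A: 2ξ₁ + 1ξ₂ = 0.465 × 529 = 246 → ξ₂ = 133.8 mol/s.
Outlet amounts (n = n₀ + Σ ν·ξ):
  A: 529 − 2(56.07) − 1(133.8) = 283
  C: 914 − 3(56.07) − 1(133.8) = 611.9
  B: 0 + 1(56.07) = 56.07
  E: 0 + 2(133.8) = 267.7

612 mol/s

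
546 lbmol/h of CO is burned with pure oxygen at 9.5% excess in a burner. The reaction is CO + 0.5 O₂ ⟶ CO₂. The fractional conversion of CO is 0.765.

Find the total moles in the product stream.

636 lbmol/h

Stoichiometric O₂ = 0.5 × 546 = 273 lbmol/h; O₂ fed = 273 × 1.095 = 298.9 lbmol/h.
Fuel reacted = 0.765 × 546 → ξ = 417.7 lbmol/h.
Outlet (n = n₀ + ν ξ):
  CO: 546 − 1(417.7) = 128.3
  O₂: 298.9 − 0.5(417.7) = 90.09
  CO₂: 0 + 1(417.7) = 417.7
Total out = 128.3 + 90.09 + 417.7 = 636.1 lbmol/h.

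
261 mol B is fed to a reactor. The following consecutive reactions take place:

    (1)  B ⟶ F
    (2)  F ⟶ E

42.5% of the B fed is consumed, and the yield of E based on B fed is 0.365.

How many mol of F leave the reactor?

Conversion of B: B consumed = 1ξ₁ = 0.425 × 261 → ξ₁ = 110.9 mol.
Yield of E: 1ξ₂ / 261 = 0.365 → ξ₂ = 95.27 mol.
Outlet amounts (n = n₀ + Σ ν·ξ):
  B: 261 − 1(110.9) = 150.1
  F: 0 + 1(110.9) − 1(95.27) = 15.66
  E: 0 + 1(95.27) = 95.27

15.7 mol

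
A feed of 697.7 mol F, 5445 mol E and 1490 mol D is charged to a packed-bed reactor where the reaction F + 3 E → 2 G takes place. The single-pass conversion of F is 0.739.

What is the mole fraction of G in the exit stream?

F reacted = 0.739 × 697.7 = 515.6 mol; ν_F = −1, so ξ = 515.6/1 = 515.6 mol.
Outlet amounts (n = n₀ + ν ξ):
  F: 697.7 − 1(515.6) = 182.1
  E: 5445 − 3(515.6) = 3898
  G: 0 + 2(515.6) = 1031
  D: 1490 (inert)
Total out = 6601 mol; y_G = 1031 / 6601 = 0.1562.

0.156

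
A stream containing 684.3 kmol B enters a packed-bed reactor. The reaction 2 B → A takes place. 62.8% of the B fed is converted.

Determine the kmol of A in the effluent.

B reacted = 0.628 × 684.3 = 429.7 kmol; ν_B = −2, so ξ = 429.7/2 = 214.9 kmol.
Outlet amounts (n = n₀ + ν ξ):
  B: 684.3 − 2(214.9) = 254.6
  A: 0 + 1(214.9) = 214.9

215 kmol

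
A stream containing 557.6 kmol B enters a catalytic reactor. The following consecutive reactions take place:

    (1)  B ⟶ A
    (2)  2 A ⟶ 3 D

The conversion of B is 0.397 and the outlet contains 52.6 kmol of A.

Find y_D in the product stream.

Conversion of B: B consumed = 1ξ₁ = 0.397 × 557.6 → ξ₁ = 221.4 kmol.
A balance: n_A = 0 + 1ξ₁ − 2ξ₂ = 52.6 → ξ₂ = (1·221.4 − 52.6)/2 = 84.38 kmol.
Outlet amounts (n = n₀ + Σ ν·ξ):
  B: 557.6 − 1(221.4) = 336.2
  A: 0 + 1(221.4) − 2(84.38) = 52.6
  D: 0 + 3(84.38) = 253.2
Total out = 642 kmol; y_D = 253.2 / 642 = 0.3943.

0.394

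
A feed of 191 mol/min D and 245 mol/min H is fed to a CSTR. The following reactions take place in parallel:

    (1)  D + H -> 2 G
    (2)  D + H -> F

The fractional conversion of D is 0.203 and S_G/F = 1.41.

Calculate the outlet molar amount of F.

Conversion of D: D consumed = 0.203 × 191 = 38.77 mol/min = 1ξ₁ + 1ξ₂.
Selectivity: 2ξ₁ / (1ξ₂) = 1.41 → ξ₁ = 0.705 ξ₂.
Substitute: (1·0.705 + 1) ξ₂ = 38.77 → ξ₂ = 22.74 mol/min, ξ₁ = 16.03 mol/min.
Outlet amounts (n = n₀ + Σ ν·ξ):
  D: 191 − 1(16.03) − 1(22.74) = 152.2
  H: 245 − 1(16.03) − 1(22.74) = 206.2
  G: 0 + 2(16.03) = 32.06
  F: 0 + 1(22.74) = 22.74

22.7 mol/min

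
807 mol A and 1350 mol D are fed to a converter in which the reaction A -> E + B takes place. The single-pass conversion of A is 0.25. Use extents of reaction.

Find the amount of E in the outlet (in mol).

202 mol

A reacted = 0.25 × 807 = 201.8 mol; ν_A = −1, so ξ = 201.8/1 = 201.8 mol.
Outlet amounts (n = n₀ + ν ξ):
  A: 807 − 1(201.8) = 605.2
  E: 0 + 1(201.8) = 201.8
  B: 0 + 1(201.8) = 201.8
  D: 1350 (inert)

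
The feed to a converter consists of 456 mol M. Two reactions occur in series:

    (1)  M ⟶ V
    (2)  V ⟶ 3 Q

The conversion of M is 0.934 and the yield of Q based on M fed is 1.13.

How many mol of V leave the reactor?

254 mol

Conversion of M: M consumed = 1ξ₁ = 0.934 × 456 → ξ₁ = 425.9 mol.
Yield of Q: 3ξ₂ / 456 = 1.13 → ξ₂ = 171.8 mol.
Outlet amounts (n = n₀ + Σ ν·ξ):
  M: 456 − 1(425.9) = 30.1
  V: 0 + 1(425.9) − 1(171.8) = 254.1
  Q: 0 + 3(171.8) = 515.3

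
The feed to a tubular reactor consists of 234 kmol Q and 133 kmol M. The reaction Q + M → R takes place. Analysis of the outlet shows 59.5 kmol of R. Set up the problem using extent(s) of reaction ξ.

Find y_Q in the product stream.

For R: n = n₀ + 1ξ → 59.5 = 0 + 1ξ, giving ξ = 59.5 kmol.
Outlet amounts (n = n₀ + ν ξ):
  Q: 234 − 1(59.5) = 174.5
  M: 133 − 1(59.5) = 73.5
  R: 0 + 1(59.5) = 59.5
Total out = 307.5 kmol; y_Q = 174.5 / 307.5 = 0.5675.

0.567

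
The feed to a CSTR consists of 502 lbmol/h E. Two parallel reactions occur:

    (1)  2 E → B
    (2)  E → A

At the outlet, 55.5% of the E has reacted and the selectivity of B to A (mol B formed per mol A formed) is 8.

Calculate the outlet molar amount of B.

131 lbmol/h

Conversion of E: E consumed = 0.555 × 502 = 278.6 lbmol/h = 2ξ₁ + 1ξ₂.
Selectivity: 1ξ₁ / (1ξ₂) = 8 → ξ₁ = 8 ξ₂.
Substitute: (2·8 + 1) ξ₂ = 278.6 → ξ₂ = 16.39 lbmol/h, ξ₁ = 131.1 lbmol/h.
Outlet amounts (n = n₀ + Σ ν·ξ):
  E: 502 − 2(131.1) − 1(16.39) = 223.4
  B: 0 + 1(131.1) = 131.1
  A: 0 + 1(16.39) = 16.39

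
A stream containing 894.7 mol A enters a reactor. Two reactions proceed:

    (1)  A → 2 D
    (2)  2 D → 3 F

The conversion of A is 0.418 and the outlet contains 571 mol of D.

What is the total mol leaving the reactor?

Conversion of A: A consumed = 1ξ₁ = 0.418 × 894.7 → ξ₁ = 374 mol.
D balance: n_D = 0 + 2ξ₁ − 2ξ₂ = 571 → ξ₂ = (2·374 − 571)/2 = 88.48 mol.
Outlet amounts (n = n₀ + Σ ν·ξ):
  A: 894.7 − 1(374) = 520.7
  D: 0 + 2(374) − 2(88.48) = 571
  F: 0 + 3(88.48) = 265.5
Total out = 520.7 + 571 + 265.5 = 1357 mol.

1360 mol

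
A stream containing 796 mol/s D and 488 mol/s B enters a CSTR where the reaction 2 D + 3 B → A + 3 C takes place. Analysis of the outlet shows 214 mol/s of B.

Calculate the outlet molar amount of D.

For B: n = n₀ − 3ξ → 214 = 488 − 3ξ, giving ξ = 91.33 mol/s.
Outlet amounts (n = n₀ + ν ξ):
  D: 796 − 2(91.33) = 613.3
  B: 488 − 3(91.33) = 214
  A: 0 + 1(91.33) = 91.33
  C: 0 + 3(91.33) = 274

613 mol/s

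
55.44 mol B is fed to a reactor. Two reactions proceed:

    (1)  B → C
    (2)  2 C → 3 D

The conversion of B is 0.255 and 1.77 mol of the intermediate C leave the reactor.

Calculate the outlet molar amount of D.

Conversion of B: B consumed = 1ξ₁ = 0.255 × 55.44 → ξ₁ = 14.14 mol.
C balance: n_C = 0 + 1ξ₁ − 2ξ₂ = 1.77 → ξ₂ = (1·14.14 − 1.77)/2 = 6.184 mol.
Outlet amounts (n = n₀ + Σ ν·ξ):
  B: 55.44 − 1(14.14) = 41.3
  C: 0 + 1(14.14) − 2(6.184) = 1.77
  D: 0 + 3(6.184) = 18.55

18.6 mol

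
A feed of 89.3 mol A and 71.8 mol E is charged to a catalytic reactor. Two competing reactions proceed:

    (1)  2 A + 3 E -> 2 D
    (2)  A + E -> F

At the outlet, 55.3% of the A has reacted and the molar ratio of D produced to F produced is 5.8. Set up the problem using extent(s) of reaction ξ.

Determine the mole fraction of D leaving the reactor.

0.465

Conversion of A: A consumed = 0.553 × 89.3 = 49.38 mol = 2ξ₁ + 1ξ₂.
Selectivity: 2ξ₁ / (1ξ₂) = 5.8 → ξ₁ = 2.9 ξ₂.
Substitute: (2·2.9 + 1) ξ₂ = 49.38 → ξ₂ = 7.262 mol, ξ₁ = 21.06 mol.
Outlet amounts (n = n₀ + Σ ν·ξ):
  A: 89.3 − 2(21.06) − 1(7.262) = 39.92
  E: 71.8 − 3(21.06) − 1(7.262) = 1.357
  D: 0 + 2(21.06) = 42.12
  F: 0 + 1(7.262) = 7.262
Total out = 90.66 mol; y_D = 42.12 / 90.66 = 0.4646.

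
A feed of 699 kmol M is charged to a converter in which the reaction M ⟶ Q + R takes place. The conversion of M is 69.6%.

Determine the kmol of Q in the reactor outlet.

487 kmol

M reacted = 0.696 × 699 = 486.5 kmol; ν_M = −1, so ξ = 486.5/1 = 486.5 kmol.
Outlet amounts (n = n₀ + ν ξ):
  M: 699 − 1(486.5) = 212.5
  Q: 0 + 1(486.5) = 486.5
  R: 0 + 1(486.5) = 486.5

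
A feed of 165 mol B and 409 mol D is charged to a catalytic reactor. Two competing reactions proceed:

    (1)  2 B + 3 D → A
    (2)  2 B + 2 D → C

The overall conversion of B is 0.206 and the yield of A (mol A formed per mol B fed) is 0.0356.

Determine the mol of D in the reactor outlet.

Yield of A: 1ξ₁ / 165 = 0.0356 → ξ₁ = 5.874 mol.
Conversion of B: 2ξ₁ + 2ξ₂ = 0.206 × 165 = 33.99 → ξ₂ = 11.12 mol.
Outlet amounts (n = n₀ + Σ ν·ξ):
  B: 165 − 2(5.874) − 2(11.12) = 131
  D: 409 − 3(5.874) − 2(11.12) = 369.1
  A: 0 + 1(5.874) = 5.874
  C: 0 + 1(11.12) = 11.12

369 mol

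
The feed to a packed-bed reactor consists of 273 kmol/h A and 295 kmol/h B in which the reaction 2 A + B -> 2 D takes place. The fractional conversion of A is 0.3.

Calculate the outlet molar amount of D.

81.9 kmol/h

A reacted = 0.3 × 273 = 81.9 kmol/h; ν_A = −2, so ξ = 81.9/2 = 40.95 kmol/h.
Outlet amounts (n = n₀ + ν ξ):
  A: 273 − 2(40.95) = 191.1
  B: 295 − 1(40.95) = 254.1
  D: 0 + 2(40.95) = 81.9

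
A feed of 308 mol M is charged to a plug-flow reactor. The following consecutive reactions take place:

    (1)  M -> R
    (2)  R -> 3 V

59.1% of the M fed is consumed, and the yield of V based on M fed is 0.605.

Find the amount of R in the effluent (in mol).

Conversion of M: M consumed = 1ξ₁ = 0.591 × 308 → ξ₁ = 182 mol.
Yield of V: 3ξ₂ / 308 = 0.605 → ξ₂ = 62.11 mol.
Outlet amounts (n = n₀ + Σ ν·ξ):
  M: 308 − 1(182) = 126
  R: 0 + 1(182) − 1(62.11) = 119.9
  V: 0 + 3(62.11) = 186.3

120 mol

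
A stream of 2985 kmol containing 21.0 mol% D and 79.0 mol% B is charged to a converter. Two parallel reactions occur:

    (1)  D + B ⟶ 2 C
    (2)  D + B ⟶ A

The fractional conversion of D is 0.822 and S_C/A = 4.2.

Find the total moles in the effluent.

2820 kmol

Conversion of D: D consumed = 0.822 × 626.9 = 515.3 kmol = 1ξ₁ + 1ξ₂.
Selectivity: 2ξ₁ / (1ξ₂) = 4.2 → ξ₁ = 2.1 ξ₂.
Substitute: (1·2.1 + 1) ξ₂ = 515.3 → ξ₂ = 166.2 kmol, ξ₁ = 349.1 kmol.
Outlet amounts (n = n₀ + Σ ν·ξ):
  D: 626.9 − 1(349.1) − 1(166.2) = 111.6
  B: 2358 − 1(349.1) − 1(166.2) = 1843
  C: 0 + 2(349.1) = 698.1
  A: 0 + 1(166.2) = 166.2
Total out = 111.6 + 1843 + 698.1 + 166.2 = 2819 kmol.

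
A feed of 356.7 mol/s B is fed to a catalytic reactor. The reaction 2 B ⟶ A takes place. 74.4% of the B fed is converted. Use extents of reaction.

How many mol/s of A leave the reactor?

133 mol/s

B reacted = 0.744 × 356.7 = 265.4 mol/s; ν_B = −2, so ξ = 265.4/2 = 132.7 mol/s.
Outlet amounts (n = n₀ + ν ξ):
  B: 356.7 − 2(132.7) = 91.32
  A: 0 + 1(132.7) = 132.7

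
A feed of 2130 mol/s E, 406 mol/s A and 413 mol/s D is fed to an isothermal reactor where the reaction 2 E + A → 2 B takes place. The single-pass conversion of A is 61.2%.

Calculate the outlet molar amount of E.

A reacted = 0.612 × 406 = 248.5 mol/s; ν_A = −1, so ξ = 248.5/1 = 248.5 mol/s.
Outlet amounts (n = n₀ + ν ξ):
  E: 2130 − 2(248.5) = 1633
  A: 406 − 1(248.5) = 157.5
  B: 0 + 2(248.5) = 496.9
  D: 413 (inert)

1630 mol/s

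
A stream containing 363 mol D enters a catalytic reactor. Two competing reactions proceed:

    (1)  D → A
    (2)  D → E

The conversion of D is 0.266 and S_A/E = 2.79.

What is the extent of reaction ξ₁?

Conversion of D: D consumed = 0.266 × 363 = 96.56 mol = 1ξ₁ + 1ξ₂.
Selectivity: 1ξ₁ / (1ξ₂) = 2.79 → ξ₁ = 2.79 ξ₂.
Substitute: (1·2.79 + 1) ξ₂ = 96.56 → ξ₂ = 25.48 mol, ξ₁ = 71.08 mol.
Outlet amounts (n = n₀ + Σ ν·ξ):
  D: 363 − 1(71.08) − 1(25.48) = 266.4
  A: 0 + 1(71.08) = 71.08
  E: 0 + 1(25.48) = 25.48

ξ₁ = 71.1 mol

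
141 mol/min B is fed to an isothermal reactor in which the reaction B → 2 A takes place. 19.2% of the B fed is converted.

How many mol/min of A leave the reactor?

B reacted = 0.192 × 141 = 27.07 mol/min; ν_B = −1, so ξ = 27.07/1 = 27.07 mol/min.
Outlet amounts (n = n₀ + ν ξ):
  B: 141 − 1(27.07) = 113.9
  A: 0 + 2(27.07) = 54.14

54.1 mol/min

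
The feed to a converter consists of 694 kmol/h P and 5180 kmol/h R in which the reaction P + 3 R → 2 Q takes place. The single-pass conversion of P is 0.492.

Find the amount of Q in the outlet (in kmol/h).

683 kmol/h

P reacted = 0.492 × 694 = 341.4 kmol/h; ν_P = −1, so ξ = 341.4/1 = 341.4 kmol/h.
Outlet amounts (n = n₀ + ν ξ):
  P: 694 − 1(341.4) = 352.6
  R: 5180 − 3(341.4) = 4156
  Q: 0 + 2(341.4) = 682.9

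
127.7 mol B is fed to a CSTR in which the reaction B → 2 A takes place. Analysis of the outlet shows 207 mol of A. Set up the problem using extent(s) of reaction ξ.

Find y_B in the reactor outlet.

For A: n = n₀ + 2ξ → 207 = 0 + 2ξ, giving ξ = 103.5 mol.
Outlet amounts (n = n₀ + ν ξ):
  B: 127.7 − 1(103.5) = 24.2
  A: 0 + 2(103.5) = 207
Total out = 231.2 mol; y_B = 24.2 / 231.2 = 0.1047.

0.105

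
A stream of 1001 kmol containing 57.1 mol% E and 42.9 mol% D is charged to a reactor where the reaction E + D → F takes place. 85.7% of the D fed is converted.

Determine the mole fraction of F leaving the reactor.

D reacted = 0.857 × 429.4 = 368 kmol; ν_D = −1, so ξ = 368/1 = 368 kmol.
Outlet amounts (n = n₀ + ν ξ):
  E: 571.6 − 1(368) = 203.6
  D: 429.4 − 1(368) = 61.41
  F: 0 + 1(368) = 368
Total out = 633 kmol; y_F = 368 / 633 = 0.5814.

0.581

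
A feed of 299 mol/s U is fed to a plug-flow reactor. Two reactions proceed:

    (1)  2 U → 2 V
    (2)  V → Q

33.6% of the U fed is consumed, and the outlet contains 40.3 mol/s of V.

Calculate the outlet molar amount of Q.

60.2 mol/s

Conversion of U: U consumed = 2ξ₁ = 0.336 × 299 → ξ₁ = 50.23 mol/s.
V balance: n_V = 0 + 2ξ₁ − 1ξ₂ = 40.3 → ξ₂ = (2·50.23 − 40.3)/1 = 60.16 mol/s.
Outlet amounts (n = n₀ + Σ ν·ξ):
  U: 299 − 2(50.23) = 198.5
  V: 0 + 2(50.23) − 1(60.16) = 40.3
  Q: 0 + 1(60.16) = 60.16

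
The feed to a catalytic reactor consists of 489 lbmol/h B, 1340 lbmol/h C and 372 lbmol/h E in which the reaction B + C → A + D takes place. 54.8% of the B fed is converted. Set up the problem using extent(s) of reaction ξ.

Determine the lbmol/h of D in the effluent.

B reacted = 0.548 × 489 = 268 lbmol/h; ν_B = −1, so ξ = 268/1 = 268 lbmol/h.
Outlet amounts (n = n₀ + ν ξ):
  B: 489 − 1(268) = 221
  C: 1340 − 1(268) = 1072
  A: 0 + 1(268) = 268
  D: 0 + 1(268) = 268
  E: 372 (inert)

268 lbmol/h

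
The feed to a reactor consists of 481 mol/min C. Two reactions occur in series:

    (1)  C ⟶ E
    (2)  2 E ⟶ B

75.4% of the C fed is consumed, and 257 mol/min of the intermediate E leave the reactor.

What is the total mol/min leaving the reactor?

428 mol/min

Conversion of C: C consumed = 1ξ₁ = 0.754 × 481 → ξ₁ = 362.7 mol/min.
E balance: n_E = 0 + 1ξ₁ − 2ξ₂ = 257 → ξ₂ = (1·362.7 − 257)/2 = 52.84 mol/min.
Outlet amounts (n = n₀ + Σ ν·ξ):
  C: 481 − 1(362.7) = 118.3
  E: 0 + 1(362.7) − 2(52.84) = 257
  B: 0 + 1(52.84) = 52.84
Total out = 118.3 + 257 + 52.84 = 428.2 mol/min.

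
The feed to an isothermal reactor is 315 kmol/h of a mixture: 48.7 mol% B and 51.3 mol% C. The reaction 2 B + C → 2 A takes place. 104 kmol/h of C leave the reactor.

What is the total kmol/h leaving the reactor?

257 kmol/h

For C: n = n₀ − 1ξ → 104 = 161.6 − 1ξ, giving ξ = 57.59 kmol/h.
Outlet amounts (n = n₀ + ν ξ):
  B: 153.4 − 2(57.59) = 38.22
  C: 161.6 − 1(57.59) = 104
  A: 0 + 2(57.59) = 115.2
Total out = 38.22 + 104 + 115.2 = 257.4 kmol/h.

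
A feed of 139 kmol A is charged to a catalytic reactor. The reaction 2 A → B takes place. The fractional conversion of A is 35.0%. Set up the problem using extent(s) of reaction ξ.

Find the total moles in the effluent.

115 kmol

A reacted = 0.35 × 139 = 48.65 kmol; ν_A = −2, so ξ = 48.65/2 = 24.32 kmol.
Outlet amounts (n = n₀ + ν ξ):
  A: 139 − 2(24.32) = 90.35
  B: 0 + 1(24.32) = 24.32
Total out = 90.35 + 24.32 = 114.7 kmol.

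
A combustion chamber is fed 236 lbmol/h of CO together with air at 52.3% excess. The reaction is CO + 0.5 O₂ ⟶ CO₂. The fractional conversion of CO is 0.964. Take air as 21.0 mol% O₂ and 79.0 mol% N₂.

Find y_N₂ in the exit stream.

0.691

Stoichiometric O₂ = 0.5 × 236 = 118 lbmol/h; O₂ fed = 118 × 1.523 = 179.7 lbmol/h.
N₂ fed = 179.7 × 79/21 = 676.1 lbmol/h.
Fuel reacted = 0.964 × 236 → ξ = 227.5 lbmol/h.
Outlet (n = n₀ + ν ξ):
  CO: 236 − 1(227.5) = 8.496
  O₂: 179.7 − 0.5(227.5) = 65.96
  N₂: 676.1 (inert)
  CO₂: 0 + 1(227.5) = 227.5
Total out = 978 lbmol/h; y_N₂ = 676.1 / 978 = 0.6913.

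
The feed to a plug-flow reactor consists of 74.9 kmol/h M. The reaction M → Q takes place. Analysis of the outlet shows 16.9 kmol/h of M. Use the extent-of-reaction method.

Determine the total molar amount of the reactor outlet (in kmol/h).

For M: n = n₀ − 1ξ → 16.9 = 74.9 − 1ξ, giving ξ = 58 kmol/h.
Outlet amounts (n = n₀ + ν ξ):
  M: 74.9 − 1(58) = 16.9
  Q: 0 + 1(58) = 58
Total out = 16.9 + 58 = 74.9 kmol/h.

74.9 kmol/h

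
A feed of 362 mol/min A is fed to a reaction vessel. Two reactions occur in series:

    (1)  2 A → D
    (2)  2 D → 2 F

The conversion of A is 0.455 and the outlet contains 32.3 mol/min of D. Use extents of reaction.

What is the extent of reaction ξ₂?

Conversion of A: A consumed = 2ξ₁ = 0.455 × 362 → ξ₁ = 82.36 mol/min.
D balance: n_D = 0 + 1ξ₁ − 2ξ₂ = 32.3 → ξ₂ = (1·82.36 − 32.3)/2 = 25.03 mol/min.
Outlet amounts (n = n₀ + Σ ν·ξ):
  A: 362 − 2(82.36) = 197.3
  D: 0 + 1(82.36) − 2(25.03) = 32.3
  F: 0 + 2(25.03) = 50.06

ξ₂ = 25 mol/min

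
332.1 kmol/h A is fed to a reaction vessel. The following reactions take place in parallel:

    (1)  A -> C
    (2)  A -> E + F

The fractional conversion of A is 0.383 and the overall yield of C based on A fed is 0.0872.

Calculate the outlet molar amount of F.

98.2 kmol/h

Yield of C: 1ξ₁ / 332.1 = 0.0872 → ξ₁ = 28.96 kmol/h.
Conversion of A: 1ξ₁ + 1ξ₂ = 0.383 × 332.1 = 127.2 → ξ₂ = 98.24 kmol/h.
Outlet amounts (n = n₀ + Σ ν·ξ):
  A: 332.1 − 1(28.96) − 1(98.24) = 204.9
  C: 0 + 1(28.96) = 28.96
  E: 0 + 1(98.24) = 98.24
  F: 0 + 1(98.24) = 98.24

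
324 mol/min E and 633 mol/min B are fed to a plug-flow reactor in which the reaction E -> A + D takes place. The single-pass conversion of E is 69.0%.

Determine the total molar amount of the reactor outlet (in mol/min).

E reacted = 0.69 × 324 = 223.6 mol/min; ν_E = −1, so ξ = 223.6/1 = 223.6 mol/min.
Outlet amounts (n = n₀ + ν ξ):
  E: 324 − 1(223.6) = 100.4
  A: 0 + 1(223.6) = 223.6
  D: 0 + 1(223.6) = 223.6
  B: 633 (inert)
Total out = 100.4 + 223.6 + 223.6 + 633 = 1181 mol/min.

1180 mol/min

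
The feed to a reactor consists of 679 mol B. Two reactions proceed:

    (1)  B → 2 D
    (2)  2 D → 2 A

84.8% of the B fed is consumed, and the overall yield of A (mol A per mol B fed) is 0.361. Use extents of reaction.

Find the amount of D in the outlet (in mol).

Conversion of B: B consumed = 1ξ₁ = 0.848 × 679 → ξ₁ = 575.8 mol.
Yield of A: 2ξ₂ / 679 = 0.361 → ξ₂ = 122.6 mol.
Outlet amounts (n = n₀ + Σ ν·ξ):
  B: 679 − 1(575.8) = 103.2
  D: 0 + 2(575.8) − 2(122.6) = 906.5
  A: 0 + 2(122.6) = 245.1

906 mol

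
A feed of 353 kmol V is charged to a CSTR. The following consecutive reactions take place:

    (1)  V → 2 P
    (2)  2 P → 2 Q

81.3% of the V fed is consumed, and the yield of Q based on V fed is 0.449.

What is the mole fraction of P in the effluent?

Conversion of V: V consumed = 1ξ₁ = 0.813 × 353 → ξ₁ = 287 kmol.
Yield of Q: 2ξ₂ / 353 = 0.449 → ξ₂ = 79.25 kmol.
Outlet amounts (n = n₀ + Σ ν·ξ):
  V: 353 − 1(287) = 66.01
  P: 0 + 2(287) − 2(79.25) = 415.5
  Q: 0 + 2(79.25) = 158.5
Total out = 640 kmol; y_P = 415.5 / 640 = 0.6492.

0.649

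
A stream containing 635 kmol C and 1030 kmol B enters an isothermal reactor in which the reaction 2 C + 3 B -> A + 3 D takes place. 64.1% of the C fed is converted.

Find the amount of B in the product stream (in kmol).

419 kmol

C reacted = 0.641 × 635 = 407 kmol; ν_C = −2, so ξ = 407/2 = 203.5 kmol.
Outlet amounts (n = n₀ + ν ξ):
  C: 635 − 2(203.5) = 228
  B: 1030 − 3(203.5) = 419.4
  A: 0 + 1(203.5) = 203.5
  D: 0 + 3(203.5) = 610.6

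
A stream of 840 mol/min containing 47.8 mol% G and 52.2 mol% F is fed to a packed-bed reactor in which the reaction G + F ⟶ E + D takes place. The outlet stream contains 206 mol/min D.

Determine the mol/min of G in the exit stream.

196 mol/min

For D: n = n₀ + 1ξ → 206 = 0 + 1ξ, giving ξ = 206 mol/min.
Outlet amounts (n = n₀ + ν ξ):
  G: 401.5 − 1(206) = 195.5
  F: 438.5 − 1(206) = 232.5
  E: 0 + 1(206) = 206
  D: 0 + 1(206) = 206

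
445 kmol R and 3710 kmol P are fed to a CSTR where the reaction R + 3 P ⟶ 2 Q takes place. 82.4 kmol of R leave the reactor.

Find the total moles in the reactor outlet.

For R: n = n₀ − 1ξ → 82.4 = 445 − 1ξ, giving ξ = 362.6 kmol.
Outlet amounts (n = n₀ + ν ξ):
  R: 445 − 1(362.6) = 82.4
  P: 3710 − 3(362.6) = 2622
  Q: 0 + 2(362.6) = 725.2
Total out = 82.4 + 2622 + 725.2 = 3430 kmol.

3430 kmol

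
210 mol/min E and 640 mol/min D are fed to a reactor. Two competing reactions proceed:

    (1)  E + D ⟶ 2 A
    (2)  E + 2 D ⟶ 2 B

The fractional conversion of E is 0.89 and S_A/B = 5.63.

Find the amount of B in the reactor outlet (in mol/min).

56.4 mol/min

Conversion of E: E consumed = 0.89 × 210 = 186.9 mol/min = 1ξ₁ + 1ξ₂.
Selectivity: 2ξ₁ / (2ξ₂) = 5.63 → ξ₁ = 5.63 ξ₂.
Substitute: (1·5.63 + 1) ξ₂ = 186.9 → ξ₂ = 28.19 mol/min, ξ₁ = 158.7 mol/min.
Outlet amounts (n = n₀ + Σ ν·ξ):
  E: 210 − 1(158.7) − 1(28.19) = 23.1
  D: 640 − 1(158.7) − 2(28.19) = 424.9
  A: 0 + 2(158.7) = 317.4
  B: 0 + 2(28.19) = 56.38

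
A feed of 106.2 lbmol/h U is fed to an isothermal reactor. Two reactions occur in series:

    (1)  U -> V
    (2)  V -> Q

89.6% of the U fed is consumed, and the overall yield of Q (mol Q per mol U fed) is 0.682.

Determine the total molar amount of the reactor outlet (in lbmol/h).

Conversion of U: U consumed = 1ξ₁ = 0.896 × 106.2 → ξ₁ = 95.16 lbmol/h.
Yield of Q: 1ξ₂ / 106.2 = 0.682 → ξ₂ = 72.43 lbmol/h.
Outlet amounts (n = n₀ + Σ ν·ξ):
  U: 106.2 − 1(95.16) = 11.04
  V: 0 + 1(95.16) − 1(72.43) = 22.73
  Q: 0 + 1(72.43) = 72.43
Total out = 11.04 + 22.73 + 72.43 = 106.2 lbmol/h.

106 lbmol/h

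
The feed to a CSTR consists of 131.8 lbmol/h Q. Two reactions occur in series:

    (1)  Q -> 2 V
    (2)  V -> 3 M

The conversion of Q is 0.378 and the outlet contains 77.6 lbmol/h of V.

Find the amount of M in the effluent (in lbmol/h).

Conversion of Q: Q consumed = 1ξ₁ = 0.378 × 131.8 → ξ₁ = 49.82 lbmol/h.
V balance: n_V = 0 + 2ξ₁ − 1ξ₂ = 77.6 → ξ₂ = (2·49.82 − 77.6)/1 = 22.04 lbmol/h.
Outlet amounts (n = n₀ + Σ ν·ξ):
  Q: 131.8 − 1(49.82) = 81.98
  V: 0 + 2(49.82) − 1(22.04) = 77.6
  M: 0 + 3(22.04) = 66.12

66.1 lbmol/h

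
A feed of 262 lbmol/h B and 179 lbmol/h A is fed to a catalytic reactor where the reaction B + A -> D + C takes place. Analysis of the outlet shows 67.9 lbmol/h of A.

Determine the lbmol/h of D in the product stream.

111 lbmol/h

For A: n = n₀ − 1ξ → 67.9 = 179 − 1ξ, giving ξ = 111.1 lbmol/h.
Outlet amounts (n = n₀ + ν ξ):
  B: 262 − 1(111.1) = 150.9
  A: 179 − 1(111.1) = 67.9
  D: 0 + 1(111.1) = 111.1
  C: 0 + 1(111.1) = 111.1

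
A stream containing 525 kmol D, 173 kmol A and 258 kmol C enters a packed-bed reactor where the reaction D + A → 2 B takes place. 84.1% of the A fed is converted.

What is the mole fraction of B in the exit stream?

A reacted = 0.841 × 173 = 145.5 kmol; ν_A = −1, so ξ = 145.5/1 = 145.5 kmol.
Outlet amounts (n = n₀ + ν ξ):
  D: 525 − 1(145.5) = 379.5
  A: 173 − 1(145.5) = 27.51
  B: 0 + 2(145.5) = 291
  C: 258 (inert)
Total out = 956 kmol; y_B = 291 / 956 = 0.3044.

0.304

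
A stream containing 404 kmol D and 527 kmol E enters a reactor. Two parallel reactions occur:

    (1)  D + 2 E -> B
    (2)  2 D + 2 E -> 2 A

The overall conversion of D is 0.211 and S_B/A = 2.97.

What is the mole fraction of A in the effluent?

Conversion of D: D consumed = 0.211 × 404 = 85.24 kmol = 1ξ₁ + 2ξ₂.
Selectivity: 1ξ₁ / (2ξ₂) = 2.97 → ξ₁ = 5.94 ξ₂.
Substitute: (1·5.94 + 2) ξ₂ = 85.24 → ξ₂ = 10.74 kmol, ξ₁ = 63.77 kmol.
Outlet amounts (n = n₀ + Σ ν·ξ):
  D: 404 − 1(63.77) − 2(10.74) = 318.8
  E: 527 − 2(63.77) − 2(10.74) = 378
  B: 0 + 1(63.77) = 63.77
  A: 0 + 2(10.74) = 21.47
Total out = 782 kmol; y_A = 21.47 / 782 = 0.02746.

0.0275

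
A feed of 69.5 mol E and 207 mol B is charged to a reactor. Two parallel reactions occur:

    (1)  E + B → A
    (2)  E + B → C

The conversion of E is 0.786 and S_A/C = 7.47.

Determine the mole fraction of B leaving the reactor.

Conversion of E: E consumed = 0.786 × 69.5 = 54.63 mol = 1ξ₁ + 1ξ₂.
Selectivity: 1ξ₁ / (1ξ₂) = 7.47 → ξ₁ = 7.47 ξ₂.
Substitute: (1·7.47 + 1) ξ₂ = 54.63 → ξ₂ = 6.449 mol, ξ₁ = 48.18 mol.
Outlet amounts (n = n₀ + Σ ν·ξ):
  E: 69.5 − 1(48.18) − 1(6.449) = 14.87
  B: 207 − 1(48.18) − 1(6.449) = 152.4
  A: 0 + 1(48.18) = 48.18
  C: 0 + 1(6.449) = 6.449
Total out = 221.9 mol; y_B = 152.4 / 221.9 = 0.6868.

0.687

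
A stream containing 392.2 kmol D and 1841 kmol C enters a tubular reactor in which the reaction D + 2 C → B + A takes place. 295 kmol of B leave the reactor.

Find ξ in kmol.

For B: n = n₀ + 1ξ → 295 = 0 + 1ξ, giving ξ = 295 kmol.
Outlet amounts (n = n₀ + ν ξ):
  D: 392.2 − 1(295) = 97.2
  C: 1841 − 2(295) = 1251
  B: 0 + 1(295) = 295
  A: 0 + 1(295) = 295

ξ = 295 kmol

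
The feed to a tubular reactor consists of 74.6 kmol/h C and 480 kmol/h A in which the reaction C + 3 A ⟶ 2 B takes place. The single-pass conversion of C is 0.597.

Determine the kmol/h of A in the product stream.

346 kmol/h

C reacted = 0.597 × 74.6 = 44.54 kmol/h; ν_C = −1, so ξ = 44.54/1 = 44.54 kmol/h.
Outlet amounts (n = n₀ + ν ξ):
  C: 74.6 − 1(44.54) = 30.06
  A: 480 − 3(44.54) = 346.4
  B: 0 + 2(44.54) = 89.07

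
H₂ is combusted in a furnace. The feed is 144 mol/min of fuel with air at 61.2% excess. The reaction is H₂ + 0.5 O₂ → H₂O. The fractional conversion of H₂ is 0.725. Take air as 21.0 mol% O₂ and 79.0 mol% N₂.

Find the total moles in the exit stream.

Stoichiometric O₂ = 0.5 × 144 = 72 mol/min; O₂ fed = 72 × 1.612 = 116.1 mol/min.
N₂ fed = 116.1 × 79/21 = 436.6 mol/min.
Fuel reacted = 0.725 × 144 → ξ = 104.4 mol/min.
Outlet (n = n₀ + ν ξ):
  H₂: 144 − 1(104.4) = 39.6
  O₂: 116.1 − 0.5(104.4) = 63.86
  N₂: 436.6 (inert)
  H₂O: 0 + 1(104.4) = 104.4
Total out = 39.6 + 63.86 + 436.6 + 104.4 = 644.5 mol/min.

644 mol/min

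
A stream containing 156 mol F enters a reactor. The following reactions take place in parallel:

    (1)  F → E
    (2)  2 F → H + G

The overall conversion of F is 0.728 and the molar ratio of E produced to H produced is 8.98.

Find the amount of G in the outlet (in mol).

10.3 mol

Conversion of F: F consumed = 0.728 × 156 = 113.6 mol = 1ξ₁ + 2ξ₂.
Selectivity: 1ξ₁ / (1ξ₂) = 8.98 → ξ₁ = 8.98 ξ₂.
Substitute: (1·8.98 + 2) ξ₂ = 113.6 → ξ₂ = 10.34 mol, ξ₁ = 92.88 mol.
Outlet amounts (n = n₀ + Σ ν·ξ):
  F: 156 − 1(92.88) − 2(10.34) = 42.43
  E: 0 + 1(92.88) = 92.88
  H: 0 + 1(10.34) = 10.34
  G: 0 + 1(10.34) = 10.34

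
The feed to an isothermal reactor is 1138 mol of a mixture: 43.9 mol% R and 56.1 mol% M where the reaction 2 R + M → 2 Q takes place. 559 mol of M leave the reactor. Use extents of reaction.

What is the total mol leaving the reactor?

For M: n = n₀ − 1ξ → 559 = 638.4 − 1ξ, giving ξ = 79.42 mol.
Outlet amounts (n = n₀ + ν ξ):
  R: 499.6 − 2(79.42) = 340.7
  M: 638.4 − 1(79.42) = 559
  Q: 0 + 2(79.42) = 158.8
Total out = 340.7 + 559 + 158.8 = 1059 mol.

1060 mol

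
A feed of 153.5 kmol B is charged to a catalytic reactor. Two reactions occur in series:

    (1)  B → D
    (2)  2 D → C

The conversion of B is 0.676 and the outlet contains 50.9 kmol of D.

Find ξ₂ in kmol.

Conversion of B: B consumed = 1ξ₁ = 0.676 × 153.5 → ξ₁ = 103.8 kmol.
D balance: n_D = 0 + 1ξ₁ − 2ξ₂ = 50.9 → ξ₂ = (1·103.8 − 50.9)/2 = 26.43 kmol.
Outlet amounts (n = n₀ + Σ ν·ξ):
  B: 153.5 − 1(103.8) = 49.73
  D: 0 + 1(103.8) − 2(26.43) = 50.9
  C: 0 + 1(26.43) = 26.43

ξ₂ = 26.4 kmol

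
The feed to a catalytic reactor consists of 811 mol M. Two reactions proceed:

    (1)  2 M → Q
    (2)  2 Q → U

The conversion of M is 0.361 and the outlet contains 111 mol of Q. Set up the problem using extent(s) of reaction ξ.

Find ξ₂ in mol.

Conversion of M: M consumed = 2ξ₁ = 0.361 × 811 → ξ₁ = 146.4 mol.
Q balance: n_Q = 0 + 1ξ₁ − 2ξ₂ = 111 → ξ₂ = (1·146.4 − 111)/2 = 17.69 mol.
Outlet amounts (n = n₀ + Σ ν·ξ):
  M: 811 − 2(146.4) = 518.2
  Q: 0 + 1(146.4) − 2(17.69) = 111
  U: 0 + 1(17.69) = 17.69

ξ₂ = 17.7 mol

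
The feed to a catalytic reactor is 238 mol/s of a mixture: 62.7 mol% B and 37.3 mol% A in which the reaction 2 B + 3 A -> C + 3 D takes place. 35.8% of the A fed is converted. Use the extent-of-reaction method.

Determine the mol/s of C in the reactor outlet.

10.6 mol/s

A reacted = 0.358 × 88.77 = 31.78 mol/s; ν_A = −3, so ξ = 31.78/3 = 10.59 mol/s.
Outlet amounts (n = n₀ + ν ξ):
  B: 149.2 − 2(10.59) = 128
  A: 88.77 − 3(10.59) = 56.99
  C: 0 + 1(10.59) = 10.59
  D: 0 + 3(10.59) = 31.78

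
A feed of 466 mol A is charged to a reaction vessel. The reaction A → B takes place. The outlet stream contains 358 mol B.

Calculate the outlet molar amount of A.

108 mol

For B: n = n₀ + 1ξ → 358 = 0 + 1ξ, giving ξ = 358 mol.
Outlet amounts (n = n₀ + ν ξ):
  A: 466 − 1(358) = 108
  B: 0 + 1(358) = 358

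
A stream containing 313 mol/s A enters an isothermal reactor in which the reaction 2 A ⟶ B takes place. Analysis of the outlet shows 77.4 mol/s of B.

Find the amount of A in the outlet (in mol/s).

For B: n = n₀ + 1ξ → 77.4 = 0 + 1ξ, giving ξ = 77.4 mol/s.
Outlet amounts (n = n₀ + ν ξ):
  A: 313 − 2(77.4) = 158.2
  B: 0 + 1(77.4) = 77.4

158 mol/s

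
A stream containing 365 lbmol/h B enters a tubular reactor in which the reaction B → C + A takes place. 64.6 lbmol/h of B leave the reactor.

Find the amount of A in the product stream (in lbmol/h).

300 lbmol/h

For B: n = n₀ − 1ξ → 64.6 = 365 − 1ξ, giving ξ = 300.4 lbmol/h.
Outlet amounts (n = n₀ + ν ξ):
  B: 365 − 1(300.4) = 64.6
  C: 0 + 1(300.4) = 300.4
  A: 0 + 1(300.4) = 300.4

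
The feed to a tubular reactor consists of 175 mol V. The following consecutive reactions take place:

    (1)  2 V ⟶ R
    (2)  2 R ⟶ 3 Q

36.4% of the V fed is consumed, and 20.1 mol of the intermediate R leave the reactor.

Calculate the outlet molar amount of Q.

Conversion of V: V consumed = 2ξ₁ = 0.364 × 175 → ξ₁ = 31.85 mol.
R balance: n_R = 0 + 1ξ₁ − 2ξ₂ = 20.1 → ξ₂ = (1·31.85 − 20.1)/2 = 5.875 mol.
Outlet amounts (n = n₀ + Σ ν·ξ):
  V: 175 − 2(31.85) = 111.3
  R: 0 + 1(31.85) − 2(5.875) = 20.1
  Q: 0 + 3(5.875) = 17.62

17.6 mol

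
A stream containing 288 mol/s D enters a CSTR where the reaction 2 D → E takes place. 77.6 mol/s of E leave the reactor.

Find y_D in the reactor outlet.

0.631

For E: n = n₀ + 1ξ → 77.6 = 0 + 1ξ, giving ξ = 77.6 mol/s.
Outlet amounts (n = n₀ + ν ξ):
  D: 288 − 2(77.6) = 132.8
  E: 0 + 1(77.6) = 77.6
Total out = 210.4 mol/s; y_D = 132.8 / 210.4 = 0.6312.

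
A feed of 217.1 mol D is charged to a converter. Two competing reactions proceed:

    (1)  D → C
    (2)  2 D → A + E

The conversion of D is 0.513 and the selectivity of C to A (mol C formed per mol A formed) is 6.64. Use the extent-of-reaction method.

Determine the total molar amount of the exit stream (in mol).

Conversion of D: D consumed = 0.513 × 217.1 = 111.4 mol = 1ξ₁ + 2ξ₂.
Selectivity: 1ξ₁ / (1ξ₂) = 6.64 → ξ₁ = 6.64 ξ₂.
Substitute: (1·6.64 + 2) ξ₂ = 111.4 → ξ₂ = 12.89 mol, ξ₁ = 85.59 mol.
Outlet amounts (n = n₀ + Σ ν·ξ):
  D: 217.1 − 1(85.59) − 2(12.89) = 105.7
  C: 0 + 1(85.59) = 85.59
  A: 0 + 1(12.89) = 12.89
  E: 0 + 1(12.89) = 12.89
Total out = 105.7 + 85.59 + 12.89 + 12.89 = 217.1 mol.

217 mol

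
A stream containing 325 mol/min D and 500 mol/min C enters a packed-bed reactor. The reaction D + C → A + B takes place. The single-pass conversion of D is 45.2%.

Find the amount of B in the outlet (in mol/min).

147 mol/min

D reacted = 0.452 × 325 = 146.9 mol/min; ν_D = −1, so ξ = 146.9/1 = 146.9 mol/min.
Outlet amounts (n = n₀ + ν ξ):
  D: 325 − 1(146.9) = 178.1
  C: 500 − 1(146.9) = 353.1
  A: 0 + 1(146.9) = 146.9
  B: 0 + 1(146.9) = 146.9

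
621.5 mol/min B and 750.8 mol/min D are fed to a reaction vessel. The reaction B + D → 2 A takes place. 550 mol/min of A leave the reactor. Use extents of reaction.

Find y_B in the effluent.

For A: n = n₀ + 2ξ → 550 = 0 + 2ξ, giving ξ = 275 mol/min.
Outlet amounts (n = n₀ + ν ξ):
  B: 621.5 − 1(275) = 346.5
  D: 750.8 − 1(275) = 475.8
  A: 0 + 2(275) = 550
Total out = 1372 mol/min; y_B = 346.5 / 1372 = 0.2525.

0.252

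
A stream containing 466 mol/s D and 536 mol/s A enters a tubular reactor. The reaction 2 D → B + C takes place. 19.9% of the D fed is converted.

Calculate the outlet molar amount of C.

D reacted = 0.199 × 466 = 92.73 mol/s; ν_D = −2, so ξ = 92.73/2 = 46.37 mol/s.
Outlet amounts (n = n₀ + ν ξ):
  D: 466 − 2(46.37) = 373.3
  B: 0 + 1(46.37) = 46.37
  C: 0 + 1(46.37) = 46.37
  A: 536 (inert)

46.4 mol/s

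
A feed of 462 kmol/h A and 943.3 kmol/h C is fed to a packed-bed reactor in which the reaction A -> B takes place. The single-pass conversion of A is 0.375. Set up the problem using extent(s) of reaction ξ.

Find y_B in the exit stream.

A reacted = 0.375 × 462 = 173.2 kmol/h; ν_A = −1, so ξ = 173.2/1 = 173.2 kmol/h.
Outlet amounts (n = n₀ + ν ξ):
  A: 462 − 1(173.2) = 288.8
  B: 0 + 1(173.2) = 173.2
  C: 943.3 (inert)
Total out = 1405 kmol/h; y_B = 173.2 / 1405 = 0.1233.

0.123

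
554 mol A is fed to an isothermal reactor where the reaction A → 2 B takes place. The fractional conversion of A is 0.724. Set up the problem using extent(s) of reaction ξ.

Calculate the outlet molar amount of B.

A reacted = 0.724 × 554 = 401.1 mol; ν_A = −1, so ξ = 401.1/1 = 401.1 mol.
Outlet amounts (n = n₀ + ν ξ):
  A: 554 − 1(401.1) = 152.9
  B: 0 + 2(401.1) = 802.2

802 mol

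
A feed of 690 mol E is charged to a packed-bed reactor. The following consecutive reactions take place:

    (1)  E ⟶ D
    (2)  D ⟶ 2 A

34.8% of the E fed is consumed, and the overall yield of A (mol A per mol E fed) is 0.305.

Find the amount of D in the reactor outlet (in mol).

135 mol

Conversion of E: E consumed = 1ξ₁ = 0.348 × 690 → ξ₁ = 240.1 mol.
Yield of A: 2ξ₂ / 690 = 0.305 → ξ₂ = 105.2 mol.
Outlet amounts (n = n₀ + Σ ν·ξ):
  E: 690 − 1(240.1) = 449.9
  D: 0 + 1(240.1) − 1(105.2) = 134.9
  A: 0 + 2(105.2) = 210.4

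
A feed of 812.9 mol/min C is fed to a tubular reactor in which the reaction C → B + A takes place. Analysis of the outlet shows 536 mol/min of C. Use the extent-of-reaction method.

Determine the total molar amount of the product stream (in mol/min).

1090 mol/min

For C: n = n₀ − 1ξ → 536 = 812.9 − 1ξ, giving ξ = 276.9 mol/min.
Outlet amounts (n = n₀ + ν ξ):
  C: 812.9 − 1(276.9) = 536
  B: 0 + 1(276.9) = 276.9
  A: 0 + 1(276.9) = 276.9
Total out = 536 + 276.9 + 276.9 = 1090 mol/min.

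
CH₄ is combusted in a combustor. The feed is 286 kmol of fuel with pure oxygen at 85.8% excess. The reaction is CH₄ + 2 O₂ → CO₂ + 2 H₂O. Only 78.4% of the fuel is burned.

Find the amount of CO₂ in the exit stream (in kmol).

Stoichiometric O₂ = 2 × 286 = 572 kmol; O₂ fed = 572 × 1.858 = 1063 kmol.
Fuel reacted = 0.784 × 286 → ξ = 224.2 kmol.
Outlet (n = n₀ + ν ξ):
  CH₄: 286 − 1(224.2) = 61.78
  O₂: 1063 − 2(224.2) = 614.3
  CO₂: 0 + 1(224.2) = 224.2
  H₂O: 0 + 2(224.2) = 448.4

224 kmol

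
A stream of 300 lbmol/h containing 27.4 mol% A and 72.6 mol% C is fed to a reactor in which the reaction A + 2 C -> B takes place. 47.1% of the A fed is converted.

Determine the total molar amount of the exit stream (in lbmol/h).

A reacted = 0.471 × 82.2 = 38.72 lbmol/h; ν_A = −1, so ξ = 38.72/1 = 38.72 lbmol/h.
Outlet amounts (n = n₀ + ν ξ):
  A: 82.2 − 1(38.72) = 43.48
  C: 217.8 − 2(38.72) = 140.4
  B: 0 + 1(38.72) = 38.72
Total out = 43.48 + 140.4 + 38.72 = 222.6 lbmol/h.

223 lbmol/h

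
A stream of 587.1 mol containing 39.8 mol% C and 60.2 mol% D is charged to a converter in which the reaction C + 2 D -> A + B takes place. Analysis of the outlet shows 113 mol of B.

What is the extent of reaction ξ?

ξ = 113 mol

For B: n = n₀ + 1ξ → 113 = 0 + 1ξ, giving ξ = 113 mol.
Outlet amounts (n = n₀ + ν ξ):
  C: 233.7 − 1(113) = 120.7
  D: 353.4 − 2(113) = 127.4
  A: 0 + 1(113) = 113
  B: 0 + 1(113) = 113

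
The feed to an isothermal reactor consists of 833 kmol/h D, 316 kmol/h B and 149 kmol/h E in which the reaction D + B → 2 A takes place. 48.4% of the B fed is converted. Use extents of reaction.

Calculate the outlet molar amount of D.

B reacted = 0.484 × 316 = 152.9 kmol/h; ν_B = −1, so ξ = 152.9/1 = 152.9 kmol/h.
Outlet amounts (n = n₀ + ν ξ):
  D: 833 − 1(152.9) = 680.1
  B: 316 − 1(152.9) = 163.1
  A: 0 + 2(152.9) = 305.9
  E: 149 (inert)

680 kmol/h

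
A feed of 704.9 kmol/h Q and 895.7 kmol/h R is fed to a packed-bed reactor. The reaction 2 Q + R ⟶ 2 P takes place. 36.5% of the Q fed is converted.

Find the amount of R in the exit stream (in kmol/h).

767 kmol/h

Q reacted = 0.365 × 704.9 = 257.3 kmol/h; ν_Q = −2, so ξ = 257.3/2 = 128.6 kmol/h.
Outlet amounts (n = n₀ + ν ξ):
  Q: 704.9 − 2(128.6) = 447.6
  R: 895.7 − 1(128.6) = 767.1
  P: 0 + 2(128.6) = 257.3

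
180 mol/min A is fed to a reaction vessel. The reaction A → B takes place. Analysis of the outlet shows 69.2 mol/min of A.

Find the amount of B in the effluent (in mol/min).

For A: n = n₀ − 1ξ → 69.2 = 180 − 1ξ, giving ξ = 110.8 mol/min.
Outlet amounts (n = n₀ + ν ξ):
  A: 180 − 1(110.8) = 69.2
  B: 0 + 1(110.8) = 110.8

111 mol/min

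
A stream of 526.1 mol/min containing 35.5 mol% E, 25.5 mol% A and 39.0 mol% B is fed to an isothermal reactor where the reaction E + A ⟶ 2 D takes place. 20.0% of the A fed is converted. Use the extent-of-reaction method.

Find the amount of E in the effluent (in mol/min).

160 mol/min

A reacted = 0.2 × 134.2 = 26.83 mol/min; ν_A = −1, so ξ = 26.83/1 = 26.83 mol/min.
Outlet amounts (n = n₀ + ν ξ):
  E: 186.8 − 1(26.83) = 159.9
  A: 134.2 − 1(26.83) = 107.3
  D: 0 + 2(26.83) = 53.66
  B: 205.2 (inert)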